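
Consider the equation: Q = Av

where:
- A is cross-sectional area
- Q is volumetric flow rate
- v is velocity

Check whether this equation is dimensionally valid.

Yes

A (cross-sectional area) has dimensions [L^2].
Q (volumetric flow rate) has dimensions [L^3 T^-1].
v (velocity) has dimensions [L T^-1].

Left side: [L^3 T^-1]
Right side: [L^3 T^-1]

Both sides have the same dimensions, so the equation is dimensionally consistent.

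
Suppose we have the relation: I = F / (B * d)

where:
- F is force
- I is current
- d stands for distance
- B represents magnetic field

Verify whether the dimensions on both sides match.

Yes

F (force) has dimensions [L M T^-2].
I (current) has dimensions [I].
d (distance) has dimensions [L].
B (magnetic field) has dimensions [I^-1 M T^-2].

Left side: [I]
Right side: [I]

Both sides have the same dimensions, so the equation is dimensionally consistent.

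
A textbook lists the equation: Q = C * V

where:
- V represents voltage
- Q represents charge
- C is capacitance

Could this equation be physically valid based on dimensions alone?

Yes

V (voltage) has dimensions [I^-1 L^2 M T^-3].
Q (charge) has dimensions [I T].
C (capacitance) has dimensions [I^2 L^-2 M^-1 T^4].

Left side: [I T]
Right side: [I T]

Both sides have the same dimensions, so the equation is dimensionally consistent.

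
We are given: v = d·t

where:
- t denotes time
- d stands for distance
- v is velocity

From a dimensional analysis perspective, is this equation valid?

No

t (time) has dimensions [T].
d (distance) has dimensions [L].
v (velocity) has dimensions [L T^-1].

Left side: [L T^-1]
Right side: [L T]

The two sides have different dimensions, so the equation is NOT dimensionally consistent.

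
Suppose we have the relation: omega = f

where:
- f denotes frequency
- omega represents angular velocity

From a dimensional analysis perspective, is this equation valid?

Yes

f (frequency) has dimensions [T^-1].
omega (angular velocity) has dimensions [T^-1].

Left side: [T^-1]
Right side: [T^-1]

Both sides have the same dimensions, so the equation is dimensionally consistent.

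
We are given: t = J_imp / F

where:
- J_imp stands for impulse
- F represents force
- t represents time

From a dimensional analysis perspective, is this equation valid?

Yes

J_imp (impulse) has dimensions [L M T^-1].
F (force) has dimensions [L M T^-2].
t (time) has dimensions [T].

Left side: [T]
Right side: [T]

Both sides have the same dimensions, so the equation is dimensionally consistent.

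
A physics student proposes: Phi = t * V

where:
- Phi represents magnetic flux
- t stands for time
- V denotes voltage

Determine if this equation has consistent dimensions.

Yes

Phi (magnetic flux) has dimensions [I^-1 L^2 M T^-2].
t (time) has dimensions [T].
V (voltage) has dimensions [I^-1 L^2 M T^-3].

Left side: [I^-1 L^2 M T^-2]
Right side: [I^-1 L^2 M T^-2]

Both sides have the same dimensions, so the equation is dimensionally consistent.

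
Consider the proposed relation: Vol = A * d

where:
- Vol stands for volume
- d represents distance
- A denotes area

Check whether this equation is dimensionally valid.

Yes

Vol (volume) has dimensions [L^3].
d (distance) has dimensions [L].
A (area) has dimensions [L^2].

Left side: [L^3]
Right side: [L^3]

Both sides have the same dimensions, so the equation is dimensionally consistent.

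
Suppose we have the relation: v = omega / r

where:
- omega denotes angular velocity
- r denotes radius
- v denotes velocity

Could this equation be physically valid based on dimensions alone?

No

omega (angular velocity) has dimensions [T^-1].
r (radius) has dimensions [L].
v (velocity) has dimensions [L T^-1].

Left side: [L T^-1]
Right side: [L^-1 T^-1]

The two sides have different dimensions, so the equation is NOT dimensionally consistent.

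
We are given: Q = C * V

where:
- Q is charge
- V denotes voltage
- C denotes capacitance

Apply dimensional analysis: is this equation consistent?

Yes

Q (charge) has dimensions [I T].
V (voltage) has dimensions [I^-1 L^2 M T^-3].
C (capacitance) has dimensions [I^2 L^-2 M^-1 T^4].

Left side: [I T]
Right side: [I T]

Both sides have the same dimensions, so the equation is dimensionally consistent.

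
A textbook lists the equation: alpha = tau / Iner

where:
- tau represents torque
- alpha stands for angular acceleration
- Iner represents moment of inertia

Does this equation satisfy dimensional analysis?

Yes

tau (torque) has dimensions [L^2 M T^-2].
alpha (angular acceleration) has dimensions [T^-2].
Iner (moment of inertia) has dimensions [L^2 M].

Left side: [T^-2]
Right side: [T^-2]

Both sides have the same dimensions, so the equation is dimensionally consistent.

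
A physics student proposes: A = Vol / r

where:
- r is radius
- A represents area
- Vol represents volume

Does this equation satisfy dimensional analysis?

Yes

r (radius) has dimensions [L].
A (area) has dimensions [L^2].
Vol (volume) has dimensions [L^3].

Left side: [L^2]
Right side: [L^2]

Both sides have the same dimensions, so the equation is dimensionally consistent.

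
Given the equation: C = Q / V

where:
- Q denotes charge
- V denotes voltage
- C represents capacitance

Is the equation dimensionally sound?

Yes

Q (charge) has dimensions [I T].
V (voltage) has dimensions [I^-1 L^2 M T^-3].
C (capacitance) has dimensions [I^2 L^-2 M^-1 T^4].

Left side: [I^2 L^-2 M^-1 T^4]
Right side: [I^2 L^-2 M^-1 T^4]

Both sides have the same dimensions, so the equation is dimensionally consistent.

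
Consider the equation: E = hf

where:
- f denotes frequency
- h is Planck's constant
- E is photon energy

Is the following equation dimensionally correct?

Yes

f (frequency) has dimensions [T^-1].
h (Planck's constant) has dimensions [L^2 M T^-1].
E (photon energy) has dimensions [L^2 M T^-2].

Left side: [L^2 M T^-2]
Right side: [L^2 M T^-2]

Both sides have the same dimensions, so the equation is dimensionally consistent.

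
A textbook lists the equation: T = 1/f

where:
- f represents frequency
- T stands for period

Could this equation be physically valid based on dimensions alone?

Yes

f (frequency) has dimensions [T^-1].
T (period) has dimensions [T].

Left side: [T]
Right side: [T]

Both sides have the same dimensions, so the equation is dimensionally consistent.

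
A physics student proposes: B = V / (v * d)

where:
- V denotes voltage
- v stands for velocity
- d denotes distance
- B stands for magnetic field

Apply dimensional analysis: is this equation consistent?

Yes

V (voltage) has dimensions [I^-1 L^2 M T^-3].
v (velocity) has dimensions [L T^-1].
d (distance) has dimensions [L].
B (magnetic field) has dimensions [I^-1 M T^-2].

Left side: [I^-1 M T^-2]
Right side: [I^-1 M T^-2]

Both sides have the same dimensions, so the equation is dimensionally consistent.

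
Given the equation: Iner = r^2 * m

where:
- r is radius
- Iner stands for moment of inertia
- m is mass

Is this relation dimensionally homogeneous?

Yes

r (radius) has dimensions [L].
Iner (moment of inertia) has dimensions [L^2 M].
m (mass) has dimensions [M].

Left side: [L^2 M]
Right side: [L^2 M]

Both sides have the same dimensions, so the equation is dimensionally consistent.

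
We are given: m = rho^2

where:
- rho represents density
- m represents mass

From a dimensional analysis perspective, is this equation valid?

No

rho (density) has dimensions [L^-3 M].
m (mass) has dimensions [M].

Left side: [M]
Right side: [L^-6 M^2]

The two sides have different dimensions, so the equation is NOT dimensionally consistent.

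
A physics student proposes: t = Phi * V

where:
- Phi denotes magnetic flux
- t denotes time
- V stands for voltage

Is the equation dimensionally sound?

No

Phi (magnetic flux) has dimensions [I^-1 L^2 M T^-2].
t (time) has dimensions [T].
V (voltage) has dimensions [I^-1 L^2 M T^-3].

Left side: [T]
Right side: [I^-2 L^4 M^2 T^-5]

The two sides have different dimensions, so the equation is NOT dimensionally consistent.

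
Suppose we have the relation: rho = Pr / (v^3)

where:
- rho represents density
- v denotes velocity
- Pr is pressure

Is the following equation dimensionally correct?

No

rho (density) has dimensions [L^-3 M].
v (velocity) has dimensions [L T^-1].
Pr (pressure) has dimensions [L^-1 M T^-2].

Left side: [L^-3 M]
Right side: [L^-4 M T]

The two sides have different dimensions, so the equation is NOT dimensionally consistent.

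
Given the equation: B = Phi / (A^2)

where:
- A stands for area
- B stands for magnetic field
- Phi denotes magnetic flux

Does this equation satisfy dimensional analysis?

No

A (area) has dimensions [L^2].
B (magnetic field) has dimensions [I^-1 M T^-2].
Phi (magnetic flux) has dimensions [I^-1 L^2 M T^-2].

Left side: [I^-1 M T^-2]
Right side: [I^-1 L^-2 M T^-2]

The two sides have different dimensions, so the equation is NOT dimensionally consistent.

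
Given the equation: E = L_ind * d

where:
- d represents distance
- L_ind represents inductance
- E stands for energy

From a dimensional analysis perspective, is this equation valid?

No

d (distance) has dimensions [L].
L_ind (inductance) has dimensions [I^-2 L^2 M T^-2].
E (energy) has dimensions [L^2 M T^-2].

Left side: [L^2 M T^-2]
Right side: [I^-2 L^3 M T^-2]

The two sides have different dimensions, so the equation is NOT dimensionally consistent.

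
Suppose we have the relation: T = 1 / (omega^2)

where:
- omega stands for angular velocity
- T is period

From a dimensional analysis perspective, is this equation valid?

No

omega (angular velocity) has dimensions [T^-1].
T (period) has dimensions [T].

Left side: [T]
Right side: [T^2]

The two sides have different dimensions, so the equation is NOT dimensionally consistent.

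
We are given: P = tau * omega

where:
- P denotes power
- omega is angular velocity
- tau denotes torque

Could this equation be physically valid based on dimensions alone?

Yes

P (power) has dimensions [L^2 M T^-3].
omega (angular velocity) has dimensions [T^-1].
tau (torque) has dimensions [L^2 M T^-2].

Left side: [L^2 M T^-3]
Right side: [L^2 M T^-3]

Both sides have the same dimensions, so the equation is dimensionally consistent.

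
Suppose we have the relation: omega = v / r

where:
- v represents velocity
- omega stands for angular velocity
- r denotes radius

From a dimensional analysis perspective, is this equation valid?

Yes

v (velocity) has dimensions [L T^-1].
omega (angular velocity) has dimensions [T^-1].
r (radius) has dimensions [L].

Left side: [T^-1]
Right side: [T^-1]

Both sides have the same dimensions, so the equation is dimensionally consistent.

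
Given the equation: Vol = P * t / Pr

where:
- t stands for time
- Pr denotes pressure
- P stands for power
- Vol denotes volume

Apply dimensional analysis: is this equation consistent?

Yes

t (time) has dimensions [T].
Pr (pressure) has dimensions [L^-1 M T^-2].
P (power) has dimensions [L^2 M T^-3].
Vol (volume) has dimensions [L^3].

Left side: [L^3]
Right side: [L^3]

Both sides have the same dimensions, so the equation is dimensionally consistent.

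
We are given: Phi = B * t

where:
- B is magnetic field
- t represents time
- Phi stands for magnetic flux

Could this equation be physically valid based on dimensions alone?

No

B (magnetic field) has dimensions [I^-1 M T^-2].
t (time) has dimensions [T].
Phi (magnetic flux) has dimensions [I^-1 L^2 M T^-2].

Left side: [I^-1 L^2 M T^-2]
Right side: [I^-1 M T^-1]

The two sides have different dimensions, so the equation is NOT dimensionally consistent.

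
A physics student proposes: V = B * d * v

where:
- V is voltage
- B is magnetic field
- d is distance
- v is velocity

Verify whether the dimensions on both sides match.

Yes

V (voltage) has dimensions [I^-1 L^2 M T^-3].
B (magnetic field) has dimensions [I^-1 M T^-2].
d (distance) has dimensions [L].
v (velocity) has dimensions [L T^-1].

Left side: [I^-1 L^2 M T^-3]
Right side: [I^-1 L^2 M T^-3]

Both sides have the same dimensions, so the equation is dimensionally consistent.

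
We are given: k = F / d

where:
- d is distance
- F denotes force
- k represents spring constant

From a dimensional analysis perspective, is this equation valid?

Yes

d (distance) has dimensions [L].
F (force) has dimensions [L M T^-2].
k (spring constant) has dimensions [M T^-2].

Left side: [M T^-2]
Right side: [M T^-2]

Both sides have the same dimensions, so the equation is dimensionally consistent.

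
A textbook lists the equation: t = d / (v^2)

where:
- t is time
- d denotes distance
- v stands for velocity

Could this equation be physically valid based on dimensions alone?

No

t (time) has dimensions [T].
d (distance) has dimensions [L].
v (velocity) has dimensions [L T^-1].

Left side: [T]
Right side: [L^-1 T^2]

The two sides have different dimensions, so the equation is NOT dimensionally consistent.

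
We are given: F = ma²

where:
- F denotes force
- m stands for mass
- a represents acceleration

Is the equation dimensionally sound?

No

F (force) has dimensions [L M T^-2].
m (mass) has dimensions [M].
a (acceleration) has dimensions [L T^-2].

Left side: [L M T^-2]
Right side: [L^2 M T^-4]

The two sides have different dimensions, so the equation is NOT dimensionally consistent.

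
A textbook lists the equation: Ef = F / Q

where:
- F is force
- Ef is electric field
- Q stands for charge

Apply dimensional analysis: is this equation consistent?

Yes

F (force) has dimensions [L M T^-2].
Ef (electric field) has dimensions [I^-1 L M T^-3].
Q (charge) has dimensions [I T].

Left side: [I^-1 L M T^-3]
Right side: [I^-1 L M T^-3]

Both sides have the same dimensions, so the equation is dimensionally consistent.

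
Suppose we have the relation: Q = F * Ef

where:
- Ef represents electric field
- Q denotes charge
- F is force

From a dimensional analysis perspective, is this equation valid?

No

Ef (electric field) has dimensions [I^-1 L M T^-3].
Q (charge) has dimensions [I T].
F (force) has dimensions [L M T^-2].

Left side: [I T]
Right side: [I^-1 L^2 M^2 T^-5]

The two sides have different dimensions, so the equation is NOT dimensionally consistent.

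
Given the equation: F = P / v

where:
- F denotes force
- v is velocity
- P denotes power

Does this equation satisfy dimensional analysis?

Yes

F (force) has dimensions [L M T^-2].
v (velocity) has dimensions [L T^-1].
P (power) has dimensions [L^2 M T^-3].

Left side: [L M T^-2]
Right side: [L M T^-2]

Both sides have the same dimensions, so the equation is dimensionally consistent.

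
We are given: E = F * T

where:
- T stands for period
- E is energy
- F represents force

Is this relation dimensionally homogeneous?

No

T (period) has dimensions [T].
E (energy) has dimensions [L^2 M T^-2].
F (force) has dimensions [L M T^-2].

Left side: [L^2 M T^-2]
Right side: [L M T^-1]

The two sides have different dimensions, so the equation is NOT dimensionally consistent.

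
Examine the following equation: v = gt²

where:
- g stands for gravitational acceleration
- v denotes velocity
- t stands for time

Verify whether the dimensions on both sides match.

No

g (gravitational acceleration) has dimensions [L T^-2].
v (velocity) has dimensions [L T^-1].
t (time) has dimensions [T].

Left side: [L T^-1]
Right side: [L]

The two sides have different dimensions, so the equation is NOT dimensionally consistent.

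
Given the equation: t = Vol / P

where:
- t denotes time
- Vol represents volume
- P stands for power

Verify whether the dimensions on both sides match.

No

t (time) has dimensions [T].
Vol (volume) has dimensions [L^3].
P (power) has dimensions [L^2 M T^-3].

Left side: [T]
Right side: [L M^-1 T^3]

The two sides have different dimensions, so the equation is NOT dimensionally consistent.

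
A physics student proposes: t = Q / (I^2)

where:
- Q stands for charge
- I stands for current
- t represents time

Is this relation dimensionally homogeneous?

No

Q (charge) has dimensions [I T].
I (current) has dimensions [I].
t (time) has dimensions [T].

Left side: [T]
Right side: [I^-1 T]

The two sides have different dimensions, so the equation is NOT dimensionally consistent.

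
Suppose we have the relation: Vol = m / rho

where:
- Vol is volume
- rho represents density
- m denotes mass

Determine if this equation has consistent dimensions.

Yes

Vol (volume) has dimensions [L^3].
rho (density) has dimensions [L^-3 M].
m (mass) has dimensions [M].

Left side: [L^3]
Right side: [L^3]

Both sides have the same dimensions, so the equation is dimensionally consistent.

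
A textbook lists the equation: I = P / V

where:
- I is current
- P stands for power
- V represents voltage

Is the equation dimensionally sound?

Yes

I (current) has dimensions [I].
P (power) has dimensions [L^2 M T^-3].
V (voltage) has dimensions [I^-1 L^2 M T^-3].

Left side: [I]
Right side: [I]

Both sides have the same dimensions, so the equation is dimensionally consistent.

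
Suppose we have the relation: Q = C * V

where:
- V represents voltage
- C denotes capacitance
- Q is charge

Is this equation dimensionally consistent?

Yes

V (voltage) has dimensions [I^-1 L^2 M T^-3].
C (capacitance) has dimensions [I^2 L^-2 M^-1 T^4].
Q (charge) has dimensions [I T].

Left side: [I T]
Right side: [I T]

Both sides have the same dimensions, so the equation is dimensionally consistent.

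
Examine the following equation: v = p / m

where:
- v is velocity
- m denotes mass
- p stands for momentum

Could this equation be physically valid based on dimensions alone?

Yes

v (velocity) has dimensions [L T^-1].
m (mass) has dimensions [M].
p (momentum) has dimensions [L M T^-1].

Left side: [L T^-1]
Right side: [L T^-1]

Both sides have the same dimensions, so the equation is dimensionally consistent.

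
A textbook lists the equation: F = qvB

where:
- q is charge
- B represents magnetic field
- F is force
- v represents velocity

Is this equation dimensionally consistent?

Yes

q (charge) has dimensions [I T].
B (magnetic field) has dimensions [I^-1 M T^-2].
F (force) has dimensions [L M T^-2].
v (velocity) has dimensions [L T^-1].

Left side: [L M T^-2]
Right side: [L M T^-2]

Both sides have the same dimensions, so the equation is dimensionally consistent.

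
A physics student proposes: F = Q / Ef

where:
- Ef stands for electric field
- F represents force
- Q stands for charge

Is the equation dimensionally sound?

No

Ef (electric field) has dimensions [I^-1 L M T^-3].
F (force) has dimensions [L M T^-2].
Q (charge) has dimensions [I T].

Left side: [L M T^-2]
Right side: [I^2 L^-1 M^-1 T^4]

The two sides have different dimensions, so the equation is NOT dimensionally consistent.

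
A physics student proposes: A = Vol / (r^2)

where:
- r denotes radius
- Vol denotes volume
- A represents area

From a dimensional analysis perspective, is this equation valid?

No

r (radius) has dimensions [L].
Vol (volume) has dimensions [L^3].
A (area) has dimensions [L^2].

Left side: [L^2]
Right side: [L]

The two sides have different dimensions, so the equation is NOT dimensionally consistent.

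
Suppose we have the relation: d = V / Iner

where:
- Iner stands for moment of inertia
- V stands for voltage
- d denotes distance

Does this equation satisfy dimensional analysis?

No

Iner (moment of inertia) has dimensions [L^2 M].
V (voltage) has dimensions [I^-1 L^2 M T^-3].
d (distance) has dimensions [L].

Left side: [L]
Right side: [I^-1 T^-3]

The two sides have different dimensions, so the equation is NOT dimensionally consistent.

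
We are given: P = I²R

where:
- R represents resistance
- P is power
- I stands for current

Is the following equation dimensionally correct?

Yes

R (resistance) has dimensions [I^-2 L^2 M T^-3].
P (power) has dimensions [L^2 M T^-3].
I (current) has dimensions [I].

Left side: [L^2 M T^-3]
Right side: [L^2 M T^-3]

Both sides have the same dimensions, so the equation is dimensionally consistent.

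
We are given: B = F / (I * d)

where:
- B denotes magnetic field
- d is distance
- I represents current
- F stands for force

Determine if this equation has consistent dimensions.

Yes

B (magnetic field) has dimensions [I^-1 M T^-2].
d (distance) has dimensions [L].
I (current) has dimensions [I].
F (force) has dimensions [L M T^-2].

Left side: [I^-1 M T^-2]
Right side: [I^-1 M T^-2]

Both sides have the same dimensions, so the equation is dimensionally consistent.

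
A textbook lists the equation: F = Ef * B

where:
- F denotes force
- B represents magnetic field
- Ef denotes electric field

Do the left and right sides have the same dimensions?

No

F (force) has dimensions [L M T^-2].
B (magnetic field) has dimensions [I^-1 M T^-2].
Ef (electric field) has dimensions [I^-1 L M T^-3].

Left side: [L M T^-2]
Right side: [I^-2 L M^2 T^-5]

The two sides have different dimensions, so the equation is NOT dimensionally consistent.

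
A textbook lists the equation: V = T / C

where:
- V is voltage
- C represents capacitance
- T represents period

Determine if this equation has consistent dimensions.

No

V (voltage) has dimensions [I^-1 L^2 M T^-3].
C (capacitance) has dimensions [I^2 L^-2 M^-1 T^4].
T (period) has dimensions [T].

Left side: [I^-1 L^2 M T^-3]
Right side: [I^-2 L^2 M T^-3]

The two sides have different dimensions, so the equation is NOT dimensionally consistent.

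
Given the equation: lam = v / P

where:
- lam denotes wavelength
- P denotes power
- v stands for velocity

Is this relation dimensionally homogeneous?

No

lam (wavelength) has dimensions [L].
P (power) has dimensions [L^2 M T^-3].
v (velocity) has dimensions [L T^-1].

Left side: [L]
Right side: [L^-1 M^-1 T^2]

The two sides have different dimensions, so the equation is NOT dimensionally consistent.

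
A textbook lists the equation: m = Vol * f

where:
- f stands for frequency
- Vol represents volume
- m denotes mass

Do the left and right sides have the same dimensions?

No

f (frequency) has dimensions [T^-1].
Vol (volume) has dimensions [L^3].
m (mass) has dimensions [M].

Left side: [M]
Right side: [L^3 T^-1]

The two sides have different dimensions, so the equation is NOT dimensionally consistent.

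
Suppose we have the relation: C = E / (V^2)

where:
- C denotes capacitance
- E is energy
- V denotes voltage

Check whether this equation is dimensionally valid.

Yes

C (capacitance) has dimensions [I^2 L^-2 M^-1 T^4].
E (energy) has dimensions [L^2 M T^-2].
V (voltage) has dimensions [I^-1 L^2 M T^-3].

Left side: [I^2 L^-2 M^-1 T^4]
Right side: [I^2 L^-2 M^-1 T^4]

Both sides have the same dimensions, so the equation is dimensionally consistent.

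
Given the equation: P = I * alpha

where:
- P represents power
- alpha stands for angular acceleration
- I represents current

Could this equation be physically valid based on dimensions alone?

No

P (power) has dimensions [L^2 M T^-3].
alpha (angular acceleration) has dimensions [T^-2].
I (current) has dimensions [I].

Left side: [L^2 M T^-3]
Right side: [I T^-2]

The two sides have different dimensions, so the equation is NOT dimensionally consistent.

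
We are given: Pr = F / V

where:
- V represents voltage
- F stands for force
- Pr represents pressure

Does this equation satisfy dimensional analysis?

No

V (voltage) has dimensions [I^-1 L^2 M T^-3].
F (force) has dimensions [L M T^-2].
Pr (pressure) has dimensions [L^-1 M T^-2].

Left side: [L^-1 M T^-2]
Right side: [I L^-1 T]

The two sides have different dimensions, so the equation is NOT dimensionally consistent.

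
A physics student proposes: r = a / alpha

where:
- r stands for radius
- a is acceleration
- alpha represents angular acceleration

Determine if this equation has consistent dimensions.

Yes

r (radius) has dimensions [L].
a (acceleration) has dimensions [L T^-2].
alpha (angular acceleration) has dimensions [T^-2].

Left side: [L]
Right side: [L]

Both sides have the same dimensions, so the equation is dimensionally consistent.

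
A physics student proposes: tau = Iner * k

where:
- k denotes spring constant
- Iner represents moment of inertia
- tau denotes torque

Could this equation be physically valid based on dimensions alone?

No

k (spring constant) has dimensions [M T^-2].
Iner (moment of inertia) has dimensions [L^2 M].
tau (torque) has dimensions [L^2 M T^-2].

Left side: [L^2 M T^-2]
Right side: [L^2 M^2 T^-2]

The two sides have different dimensions, so the equation is NOT dimensionally consistent.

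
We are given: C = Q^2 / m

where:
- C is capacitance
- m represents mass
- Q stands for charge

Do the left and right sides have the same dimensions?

No

C (capacitance) has dimensions [I^2 L^-2 M^-1 T^4].
m (mass) has dimensions [M].
Q (charge) has dimensions [I T].

Left side: [I^2 L^-2 M^-1 T^4]
Right side: [I^2 M^-1 T^2]

The two sides have different dimensions, so the equation is NOT dimensionally consistent.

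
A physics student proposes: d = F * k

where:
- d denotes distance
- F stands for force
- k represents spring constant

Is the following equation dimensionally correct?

No

d (distance) has dimensions [L].
F (force) has dimensions [L M T^-2].
k (spring constant) has dimensions [M T^-2].

Left side: [L]
Right side: [L M^2 T^-4]

The two sides have different dimensions, so the equation is NOT dimensionally consistent.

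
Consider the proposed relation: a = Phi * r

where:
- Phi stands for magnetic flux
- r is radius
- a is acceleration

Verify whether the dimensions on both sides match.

No

Phi (magnetic flux) has dimensions [I^-1 L^2 M T^-2].
r (radius) has dimensions [L].
a (acceleration) has dimensions [L T^-2].

Left side: [L T^-2]
Right side: [I^-1 L^3 M T^-2]

The two sides have different dimensions, so the equation is NOT dimensionally consistent.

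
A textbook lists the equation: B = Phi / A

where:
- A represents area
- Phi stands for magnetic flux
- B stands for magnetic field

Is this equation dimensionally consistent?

Yes

A (area) has dimensions [L^2].
Phi (magnetic flux) has dimensions [I^-1 L^2 M T^-2].
B (magnetic field) has dimensions [I^-1 M T^-2].

Left side: [I^-1 M T^-2]
Right side: [I^-1 M T^-2]

Both sides have the same dimensions, so the equation is dimensionally consistent.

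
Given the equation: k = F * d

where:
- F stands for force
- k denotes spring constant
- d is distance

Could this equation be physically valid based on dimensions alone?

No

F (force) has dimensions [L M T^-2].
k (spring constant) has dimensions [M T^-2].
d (distance) has dimensions [L].

Left side: [M T^-2]
Right side: [L^2 M T^-2]

The two sides have different dimensions, so the equation is NOT dimensionally consistent.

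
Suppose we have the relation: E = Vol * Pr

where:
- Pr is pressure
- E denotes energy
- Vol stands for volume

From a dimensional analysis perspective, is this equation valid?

Yes

Pr (pressure) has dimensions [L^-1 M T^-2].
E (energy) has dimensions [L^2 M T^-2].
Vol (volume) has dimensions [L^3].

Left side: [L^2 M T^-2]
Right side: [L^2 M T^-2]

Both sides have the same dimensions, so the equation is dimensionally consistent.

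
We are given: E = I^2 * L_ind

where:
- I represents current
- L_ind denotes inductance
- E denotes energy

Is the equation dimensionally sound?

Yes

I (current) has dimensions [I].
L_ind (inductance) has dimensions [I^-2 L^2 M T^-2].
E (energy) has dimensions [L^2 M T^-2].

Left side: [L^2 M T^-2]
Right side: [L^2 M T^-2]

Both sides have the same dimensions, so the equation is dimensionally consistent.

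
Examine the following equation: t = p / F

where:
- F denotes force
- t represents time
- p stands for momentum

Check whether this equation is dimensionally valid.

Yes

F (force) has dimensions [L M T^-2].
t (time) has dimensions [T].
p (momentum) has dimensions [L M T^-1].

Left side: [T]
Right side: [T]

Both sides have the same dimensions, so the equation is dimensionally consistent.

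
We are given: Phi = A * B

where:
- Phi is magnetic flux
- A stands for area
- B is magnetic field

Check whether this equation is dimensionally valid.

Yes

Phi (magnetic flux) has dimensions [I^-1 L^2 M T^-2].
A (area) has dimensions [L^2].
B (magnetic field) has dimensions [I^-1 M T^-2].

Left side: [I^-1 L^2 M T^-2]
Right side: [I^-1 L^2 M T^-2]

Both sides have the same dimensions, so the equation is dimensionally consistent.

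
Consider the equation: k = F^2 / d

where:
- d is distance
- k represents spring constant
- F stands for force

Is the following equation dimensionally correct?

No

d (distance) has dimensions [L].
k (spring constant) has dimensions [M T^-2].
F (force) has dimensions [L M T^-2].

Left side: [M T^-2]
Right side: [L M^2 T^-4]

The two sides have different dimensions, so the equation is NOT dimensionally consistent.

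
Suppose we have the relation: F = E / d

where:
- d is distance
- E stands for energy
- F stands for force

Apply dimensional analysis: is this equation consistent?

Yes

d (distance) has dimensions [L].
E (energy) has dimensions [L^2 M T^-2].
F (force) has dimensions [L M T^-2].

Left side: [L M T^-2]
Right side: [L M T^-2]

Both sides have the same dimensions, so the equation is dimensionally consistent.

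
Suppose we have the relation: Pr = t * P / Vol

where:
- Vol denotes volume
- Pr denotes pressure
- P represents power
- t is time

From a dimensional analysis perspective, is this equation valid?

Yes

Vol (volume) has dimensions [L^3].
Pr (pressure) has dimensions [L^-1 M T^-2].
P (power) has dimensions [L^2 M T^-3].
t (time) has dimensions [T].

Left side: [L^-1 M T^-2]
Right side: [L^-1 M T^-2]

Both sides have the same dimensions, so the equation is dimensionally consistent.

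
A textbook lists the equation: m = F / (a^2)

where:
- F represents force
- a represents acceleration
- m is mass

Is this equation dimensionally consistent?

No

F (force) has dimensions [L M T^-2].
a (acceleration) has dimensions [L T^-2].
m (mass) has dimensions [M].

Left side: [M]
Right side: [L^-1 M T^2]

The two sides have different dimensions, so the equation is NOT dimensionally consistent.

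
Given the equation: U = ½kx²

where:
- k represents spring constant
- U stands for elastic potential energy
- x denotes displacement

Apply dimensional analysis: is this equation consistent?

Yes

k (spring constant) has dimensions [M T^-2].
U (elastic potential energy) has dimensions [L^2 M T^-2].
x (displacement) has dimensions [L].

Left side: [L^2 M T^-2]
Right side: [L^2 M T^-2]

Both sides have the same dimensions, so the equation is dimensionally consistent.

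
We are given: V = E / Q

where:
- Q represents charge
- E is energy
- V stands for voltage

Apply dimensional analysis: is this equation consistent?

Yes

Q (charge) has dimensions [I T].
E (energy) has dimensions [L^2 M T^-2].
V (voltage) has dimensions [I^-1 L^2 M T^-3].

Left side: [I^-1 L^2 M T^-3]
Right side: [I^-1 L^2 M T^-3]

Both sides have the same dimensions, so the equation is dimensionally consistent.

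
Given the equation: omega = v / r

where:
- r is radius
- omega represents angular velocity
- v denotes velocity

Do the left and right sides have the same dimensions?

Yes

r (radius) has dimensions [L].
omega (angular velocity) has dimensions [T^-1].
v (velocity) has dimensions [L T^-1].

Left side: [T^-1]
Right side: [T^-1]

Both sides have the same dimensions, so the equation is dimensionally consistent.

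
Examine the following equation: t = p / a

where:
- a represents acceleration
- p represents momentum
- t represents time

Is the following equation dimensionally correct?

No

a (acceleration) has dimensions [L T^-2].
p (momentum) has dimensions [L M T^-1].
t (time) has dimensions [T].

Left side: [T]
Right side: [M T]

The two sides have different dimensions, so the equation is NOT dimensionally consistent.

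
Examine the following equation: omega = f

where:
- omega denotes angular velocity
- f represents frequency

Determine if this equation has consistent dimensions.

Yes

omega (angular velocity) has dimensions [T^-1].
f (frequency) has dimensions [T^-1].

Left side: [T^-1]
Right side: [T^-1]

Both sides have the same dimensions, so the equation is dimensionally consistent.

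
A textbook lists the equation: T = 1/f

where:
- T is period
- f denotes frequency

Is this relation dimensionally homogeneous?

Yes

T (period) has dimensions [T].
f (frequency) has dimensions [T^-1].

Left side: [T]
Right side: [T]

Both sides have the same dimensions, so the equation is dimensionally consistent.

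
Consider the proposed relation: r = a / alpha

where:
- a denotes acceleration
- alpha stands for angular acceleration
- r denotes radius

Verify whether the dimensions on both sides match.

Yes

a (acceleration) has dimensions [L T^-2].
alpha (angular acceleration) has dimensions [T^-2].
r (radius) has dimensions [L].

Left side: [L]
Right side: [L]

Both sides have the same dimensions, so the equation is dimensionally consistent.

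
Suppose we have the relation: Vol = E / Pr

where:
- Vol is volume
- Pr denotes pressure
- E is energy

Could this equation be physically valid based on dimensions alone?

Yes

Vol (volume) has dimensions [L^3].
Pr (pressure) has dimensions [L^-1 M T^-2].
E (energy) has dimensions [L^2 M T^-2].

Left side: [L^3]
Right side: [L^3]

Both sides have the same dimensions, so the equation is dimensionally consistent.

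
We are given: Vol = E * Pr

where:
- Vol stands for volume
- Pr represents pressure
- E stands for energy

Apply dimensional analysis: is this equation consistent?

No

Vol (volume) has dimensions [L^3].
Pr (pressure) has dimensions [L^-1 M T^-2].
E (energy) has dimensions [L^2 M T^-2].

Left side: [L^3]
Right side: [L M^2 T^-4]

The two sides have different dimensions, so the equation is NOT dimensionally consistent.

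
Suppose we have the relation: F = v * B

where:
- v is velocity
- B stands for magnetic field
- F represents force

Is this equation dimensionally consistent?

No

v (velocity) has dimensions [L T^-1].
B (magnetic field) has dimensions [I^-1 M T^-2].
F (force) has dimensions [L M T^-2].

Left side: [L M T^-2]
Right side: [I^-1 L M T^-3]

The two sides have different dimensions, so the equation is NOT dimensionally consistent.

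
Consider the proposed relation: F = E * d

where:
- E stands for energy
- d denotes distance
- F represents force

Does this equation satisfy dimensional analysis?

No

E (energy) has dimensions [L^2 M T^-2].
d (distance) has dimensions [L].
F (force) has dimensions [L M T^-2].

Left side: [L M T^-2]
Right side: [L^3 M T^-2]

The two sides have different dimensions, so the equation is NOT dimensionally consistent.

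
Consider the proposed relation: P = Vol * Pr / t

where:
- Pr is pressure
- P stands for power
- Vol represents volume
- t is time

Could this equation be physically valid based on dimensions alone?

Yes

Pr (pressure) has dimensions [L^-1 M T^-2].
P (power) has dimensions [L^2 M T^-3].
Vol (volume) has dimensions [L^3].
t (time) has dimensions [T].

Left side: [L^2 M T^-3]
Right side: [L^2 M T^-3]

Both sides have the same dimensions, so the equation is dimensionally consistent.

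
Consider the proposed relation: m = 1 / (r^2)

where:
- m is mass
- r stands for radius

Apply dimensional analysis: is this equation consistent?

No

m (mass) has dimensions [M].
r (radius) has dimensions [L].

Left side: [M]
Right side: [L^-2]

The two sides have different dimensions, so the equation is NOT dimensionally consistent.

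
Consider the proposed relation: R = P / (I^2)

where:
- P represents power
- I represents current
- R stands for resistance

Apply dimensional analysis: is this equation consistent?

Yes

P (power) has dimensions [L^2 M T^-3].
I (current) has dimensions [I].
R (resistance) has dimensions [I^-2 L^2 M T^-3].

Left side: [I^-2 L^2 M T^-3]
Right side: [I^-2 L^2 M T^-3]

Both sides have the same dimensions, so the equation is dimensionally consistent.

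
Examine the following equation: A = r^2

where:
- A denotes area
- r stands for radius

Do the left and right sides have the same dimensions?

Yes

A (area) has dimensions [L^2].
r (radius) has dimensions [L].

Left side: [L^2]
Right side: [L^2]

Both sides have the same dimensions, so the equation is dimensionally consistent.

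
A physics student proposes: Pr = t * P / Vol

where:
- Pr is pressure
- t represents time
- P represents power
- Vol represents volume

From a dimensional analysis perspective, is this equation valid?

Yes

Pr (pressure) has dimensions [L^-1 M T^-2].
t (time) has dimensions [T].
P (power) has dimensions [L^2 M T^-3].
Vol (volume) has dimensions [L^3].

Left side: [L^-1 M T^-2]
Right side: [L^-1 M T^-2]

Both sides have the same dimensions, so the equation is dimensionally consistent.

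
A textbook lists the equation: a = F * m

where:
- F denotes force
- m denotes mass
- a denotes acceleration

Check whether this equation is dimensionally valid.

No

F (force) has dimensions [L M T^-2].
m (mass) has dimensions [M].
a (acceleration) has dimensions [L T^-2].

Left side: [L T^-2]
Right side: [L M^2 T^-2]

The two sides have different dimensions, so the equation is NOT dimensionally consistent.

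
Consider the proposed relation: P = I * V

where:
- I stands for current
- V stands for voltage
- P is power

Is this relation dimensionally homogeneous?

Yes

I (current) has dimensions [I].
V (voltage) has dimensions [I^-1 L^2 M T^-3].
P (power) has dimensions [L^2 M T^-3].

Left side: [L^2 M T^-3]
Right side: [L^2 M T^-3]

Both sides have the same dimensions, so the equation is dimensionally consistent.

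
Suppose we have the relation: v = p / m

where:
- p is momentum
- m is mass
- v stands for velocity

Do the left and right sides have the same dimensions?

Yes

p (momentum) has dimensions [L M T^-1].
m (mass) has dimensions [M].
v (velocity) has dimensions [L T^-1].

Left side: [L T^-1]
Right side: [L T^-1]

Both sides have the same dimensions, so the equation is dimensionally consistent.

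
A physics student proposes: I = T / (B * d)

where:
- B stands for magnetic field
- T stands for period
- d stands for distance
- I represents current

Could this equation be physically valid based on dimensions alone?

No

B (magnetic field) has dimensions [I^-1 M T^-2].
T (period) has dimensions [T].
d (distance) has dimensions [L].
I (current) has dimensions [I].

Left side: [I]
Right side: [I L^-1 M^-1 T^3]

The two sides have different dimensions, so the equation is NOT dimensionally consistent.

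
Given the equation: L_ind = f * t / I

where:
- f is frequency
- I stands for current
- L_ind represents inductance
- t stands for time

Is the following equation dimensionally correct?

No

f (frequency) has dimensions [T^-1].
I (current) has dimensions [I].
L_ind (inductance) has dimensions [I^-2 L^2 M T^-2].
t (time) has dimensions [T].

Left side: [I^-2 L^2 M T^-2]
Right side: [I^-1]

The two sides have different dimensions, so the equation is NOT dimensionally consistent.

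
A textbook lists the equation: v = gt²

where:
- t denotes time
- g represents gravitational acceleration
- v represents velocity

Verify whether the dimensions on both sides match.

No

t (time) has dimensions [T].
g (gravitational acceleration) has dimensions [L T^-2].
v (velocity) has dimensions [L T^-1].

Left side: [L T^-1]
Right side: [L]

The two sides have different dimensions, so the equation is NOT dimensionally consistent.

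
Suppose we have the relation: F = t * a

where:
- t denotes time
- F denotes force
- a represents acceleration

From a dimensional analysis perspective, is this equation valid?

No

t (time) has dimensions [T].
F (force) has dimensions [L M T^-2].
a (acceleration) has dimensions [L T^-2].

Left side: [L M T^-2]
Right side: [L T^-1]

The two sides have different dimensions, so the equation is NOT dimensionally consistent.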